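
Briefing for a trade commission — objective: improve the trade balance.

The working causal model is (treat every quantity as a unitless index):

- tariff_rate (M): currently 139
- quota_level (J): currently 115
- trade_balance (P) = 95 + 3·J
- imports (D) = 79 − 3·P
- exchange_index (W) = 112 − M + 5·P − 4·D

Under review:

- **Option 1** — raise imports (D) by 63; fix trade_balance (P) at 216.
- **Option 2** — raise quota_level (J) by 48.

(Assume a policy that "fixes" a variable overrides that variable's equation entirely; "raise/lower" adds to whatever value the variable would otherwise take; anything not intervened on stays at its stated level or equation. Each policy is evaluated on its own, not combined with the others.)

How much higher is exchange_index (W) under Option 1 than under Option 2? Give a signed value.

Option 1 (D + 63, P := 216):
  M = 139
  J = 115
  P = 216
  D = 79 − 3·216 (+63 from intervention) = -506
  W = 112 − 139 + 5·216 − 4·(-506) = 3077
Option 2 (J + 48):
  M = 139
  J = 115 + 48 = 163
  P = 95 + 3·163 = 584
  D = 79 − 3·584 = -1673
  W = 112 − 139 + 5·584 − 4·(-1673) = 9585
W: 3077 − 9585 = -6508

-6508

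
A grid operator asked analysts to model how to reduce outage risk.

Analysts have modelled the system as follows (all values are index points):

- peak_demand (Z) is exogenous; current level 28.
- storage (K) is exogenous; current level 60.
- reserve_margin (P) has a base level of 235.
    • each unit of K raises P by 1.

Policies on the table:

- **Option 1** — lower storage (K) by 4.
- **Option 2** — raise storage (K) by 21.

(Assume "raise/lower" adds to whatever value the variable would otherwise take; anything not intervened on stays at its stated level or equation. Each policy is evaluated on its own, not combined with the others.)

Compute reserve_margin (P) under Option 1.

Option 1 (K − 4):
  K = 60 − 4 = 56
  P = 235 + 56 = 291

291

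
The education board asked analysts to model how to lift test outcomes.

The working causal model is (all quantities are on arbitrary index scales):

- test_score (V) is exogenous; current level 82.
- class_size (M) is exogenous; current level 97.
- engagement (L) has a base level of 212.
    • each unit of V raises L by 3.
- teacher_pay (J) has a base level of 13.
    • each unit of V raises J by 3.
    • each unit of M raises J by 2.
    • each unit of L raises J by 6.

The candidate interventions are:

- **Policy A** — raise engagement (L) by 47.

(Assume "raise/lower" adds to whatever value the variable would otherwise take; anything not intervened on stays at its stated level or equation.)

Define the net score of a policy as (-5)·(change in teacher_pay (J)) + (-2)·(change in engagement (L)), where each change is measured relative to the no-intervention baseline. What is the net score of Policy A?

-1504

Baseline:
  V = 82
  M = 97
  L = 212 + 3·82 = 458
  J = 13 + 3·82 + 2·97 + 6·458 = 3201
Policy A (L + 47):
  V = 82
  M = 97
  L = 212 + 3·82 (+47 from intervention) = 505
  J = 13 + 3·82 + 2·97 + 6·505 = 3483
ΔJ = 3483 − 3201 = 282; ΔL = 505 − 458 = 47
Score = (-5)·282 + (-2)·47 = -1504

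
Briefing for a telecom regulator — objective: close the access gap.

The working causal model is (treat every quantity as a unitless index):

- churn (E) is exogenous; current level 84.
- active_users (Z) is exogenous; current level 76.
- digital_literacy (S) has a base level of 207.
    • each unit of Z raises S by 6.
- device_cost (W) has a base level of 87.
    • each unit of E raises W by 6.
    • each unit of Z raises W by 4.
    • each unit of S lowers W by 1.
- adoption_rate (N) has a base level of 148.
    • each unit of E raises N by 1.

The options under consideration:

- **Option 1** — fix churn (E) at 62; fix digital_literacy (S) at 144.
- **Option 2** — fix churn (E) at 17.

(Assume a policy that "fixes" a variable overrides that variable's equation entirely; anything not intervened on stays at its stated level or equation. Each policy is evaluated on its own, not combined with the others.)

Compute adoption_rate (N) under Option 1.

210

Option 1 (E := 62, S := 144):
  E = 62
  N = 148 + 62 = 210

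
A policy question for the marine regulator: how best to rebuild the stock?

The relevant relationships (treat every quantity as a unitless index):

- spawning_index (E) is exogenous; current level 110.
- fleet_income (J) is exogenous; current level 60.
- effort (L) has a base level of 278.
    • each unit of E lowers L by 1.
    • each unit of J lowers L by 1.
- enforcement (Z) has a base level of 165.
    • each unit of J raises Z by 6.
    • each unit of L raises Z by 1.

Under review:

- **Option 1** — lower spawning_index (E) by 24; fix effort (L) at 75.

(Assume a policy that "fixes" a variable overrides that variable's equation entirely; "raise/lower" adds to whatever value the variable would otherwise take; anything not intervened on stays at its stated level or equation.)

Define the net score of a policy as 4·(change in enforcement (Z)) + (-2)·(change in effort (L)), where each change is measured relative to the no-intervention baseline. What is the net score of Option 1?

-66

Baseline:
  E = 110
  J = 60
  L = 278 − 110 − 60 = 108
  Z = 165 + 6·60 + 108 = 633
Option 1 (E − 24, L := 75):
  E = 110 − 24 = 86
  J = 60
  L = 75
  Z = 165 + 6·60 + 75 = 600
ΔZ = 600 − 633 = -33; ΔL = 75 − 108 = -33
Score = 4·(-33) + (-2)·(-33) = -66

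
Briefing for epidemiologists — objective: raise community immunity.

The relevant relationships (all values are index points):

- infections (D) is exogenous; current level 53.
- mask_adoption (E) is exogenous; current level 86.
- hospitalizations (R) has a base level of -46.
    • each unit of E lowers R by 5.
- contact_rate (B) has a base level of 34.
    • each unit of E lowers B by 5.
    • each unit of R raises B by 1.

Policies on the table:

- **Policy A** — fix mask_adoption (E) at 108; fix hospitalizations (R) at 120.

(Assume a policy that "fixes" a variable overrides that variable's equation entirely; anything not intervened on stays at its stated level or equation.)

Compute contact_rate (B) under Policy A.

Policy A (E := 108, R := 120):
  E = 108
  R = 120
  B = 34 − 5·108 + 120 = -386

-386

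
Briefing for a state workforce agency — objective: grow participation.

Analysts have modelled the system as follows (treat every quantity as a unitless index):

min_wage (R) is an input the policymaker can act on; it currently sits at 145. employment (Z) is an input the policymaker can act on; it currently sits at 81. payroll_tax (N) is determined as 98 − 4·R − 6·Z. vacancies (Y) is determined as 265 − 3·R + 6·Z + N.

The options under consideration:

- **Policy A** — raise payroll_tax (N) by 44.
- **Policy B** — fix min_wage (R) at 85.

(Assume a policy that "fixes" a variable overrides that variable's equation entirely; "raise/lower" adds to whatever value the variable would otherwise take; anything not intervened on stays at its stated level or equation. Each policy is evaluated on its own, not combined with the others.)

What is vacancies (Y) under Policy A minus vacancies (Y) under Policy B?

Policy A (N + 44):
  R = 145
  Z = 81
  N = 98 − 4·145 − 6·81 (+44 from intervention) = -924
  Y = 265 − 3·145 + 6·81 + (-924) = -608
Policy B (R := 85):
  R = 85
  Z = 81
  N = 98 − 4·85 − 6·81 = -728
  Y = 265 − 3·85 + 6·81 + (-728) = -232
Y: -608 − (-232) = -376

-376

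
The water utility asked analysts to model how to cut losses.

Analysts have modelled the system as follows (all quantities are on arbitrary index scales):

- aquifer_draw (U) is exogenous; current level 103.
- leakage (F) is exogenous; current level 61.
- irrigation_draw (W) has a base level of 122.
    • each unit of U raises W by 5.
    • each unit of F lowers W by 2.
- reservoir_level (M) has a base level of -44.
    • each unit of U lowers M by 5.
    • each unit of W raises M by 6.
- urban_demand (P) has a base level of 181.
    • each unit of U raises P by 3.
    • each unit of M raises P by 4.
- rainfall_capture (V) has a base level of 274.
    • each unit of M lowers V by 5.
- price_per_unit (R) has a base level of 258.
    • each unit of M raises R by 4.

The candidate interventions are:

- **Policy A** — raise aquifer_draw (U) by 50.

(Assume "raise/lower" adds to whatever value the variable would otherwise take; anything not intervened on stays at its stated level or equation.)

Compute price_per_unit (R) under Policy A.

15382

Policy A (U + 50):
  U = 103 + 50 = 153
  F = 61
  W = 122 + 5·153 − 2·61 = 765
  M = -44 − 5·153 + 6·765 = 3781
  R = 258 + 4·3781 = 15382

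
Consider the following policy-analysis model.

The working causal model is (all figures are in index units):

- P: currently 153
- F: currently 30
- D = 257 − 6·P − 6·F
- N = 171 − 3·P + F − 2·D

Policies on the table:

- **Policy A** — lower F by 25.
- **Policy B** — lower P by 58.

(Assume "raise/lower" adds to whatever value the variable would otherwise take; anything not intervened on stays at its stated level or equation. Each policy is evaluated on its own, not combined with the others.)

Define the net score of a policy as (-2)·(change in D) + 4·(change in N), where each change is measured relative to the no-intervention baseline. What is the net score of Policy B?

Baseline:
  P = 153
  F = 30
  D = 257 − 6·153 − 6·30 = -841
  N = 171 − 3·153 + 30 − 2·(-841) = 1424
Policy B (P − 58):
  P = 153 − 58 = 95
  F = 30
  D = 257 − 6·95 − 6·30 = -493
  N = 171 − 3·95 + 30 − 2·(-493) = 902
ΔD = -493 − (-841) = 348; ΔN = 902 − 1424 = -522
Score = (-2)·348 + 4·(-522) = -2784

-2784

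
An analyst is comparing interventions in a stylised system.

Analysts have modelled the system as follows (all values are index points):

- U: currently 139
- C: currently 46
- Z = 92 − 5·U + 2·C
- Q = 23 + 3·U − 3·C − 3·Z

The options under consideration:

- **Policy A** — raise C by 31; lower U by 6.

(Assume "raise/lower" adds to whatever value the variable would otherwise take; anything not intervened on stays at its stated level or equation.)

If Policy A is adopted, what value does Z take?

-419

Policy A (C + 31, U − 6):
  U = 139 − 6 = 133
  C = 46 + 31 = 77
  Z = 92 − 5·133 + 2·77 = -419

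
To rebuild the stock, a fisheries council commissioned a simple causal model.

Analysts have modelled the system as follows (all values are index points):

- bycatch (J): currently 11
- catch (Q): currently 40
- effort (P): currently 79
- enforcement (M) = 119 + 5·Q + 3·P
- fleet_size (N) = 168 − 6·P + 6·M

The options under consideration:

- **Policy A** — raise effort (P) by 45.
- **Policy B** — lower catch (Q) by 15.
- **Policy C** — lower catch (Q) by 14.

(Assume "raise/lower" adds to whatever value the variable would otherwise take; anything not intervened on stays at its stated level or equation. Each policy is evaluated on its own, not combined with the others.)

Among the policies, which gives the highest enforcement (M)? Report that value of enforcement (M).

691

Policy A (P + 45):
  Q = 40
  P = 79 + 45 = 124
  M = 119 + 5·40 + 3·124 = 691
Policy B (Q − 15):
  Q = 40 − 15 = 25
  P = 79
  M = 119 + 5·25 + 3·79 = 481
Policy C (Q − 14):
  Q = 40 − 14 = 26
  P = 79
  M = 119 + 5·26 + 3·79 = 486
Comparing — Policy A: M=691, Policy B: M=481, Policy C: M=486. Highest is 691 (Policy A).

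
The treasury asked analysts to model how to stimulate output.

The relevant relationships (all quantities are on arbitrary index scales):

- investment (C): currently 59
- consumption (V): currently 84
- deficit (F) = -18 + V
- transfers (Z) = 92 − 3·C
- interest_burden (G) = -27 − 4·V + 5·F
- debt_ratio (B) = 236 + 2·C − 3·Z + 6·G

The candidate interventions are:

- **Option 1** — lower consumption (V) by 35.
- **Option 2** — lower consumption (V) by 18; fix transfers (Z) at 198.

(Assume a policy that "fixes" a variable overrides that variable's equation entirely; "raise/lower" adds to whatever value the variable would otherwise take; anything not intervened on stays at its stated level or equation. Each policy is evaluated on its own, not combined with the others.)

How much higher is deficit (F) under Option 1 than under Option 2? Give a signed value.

Option 1 (V − 35):
  V = 84 − 35 = 49
  F = -18 + 49 = 31
Option 2 (V − 18, Z := 198):
  V = 84 − 18 = 66
  F = -18 + 66 = 48
F: 31 − 48 = -17

-17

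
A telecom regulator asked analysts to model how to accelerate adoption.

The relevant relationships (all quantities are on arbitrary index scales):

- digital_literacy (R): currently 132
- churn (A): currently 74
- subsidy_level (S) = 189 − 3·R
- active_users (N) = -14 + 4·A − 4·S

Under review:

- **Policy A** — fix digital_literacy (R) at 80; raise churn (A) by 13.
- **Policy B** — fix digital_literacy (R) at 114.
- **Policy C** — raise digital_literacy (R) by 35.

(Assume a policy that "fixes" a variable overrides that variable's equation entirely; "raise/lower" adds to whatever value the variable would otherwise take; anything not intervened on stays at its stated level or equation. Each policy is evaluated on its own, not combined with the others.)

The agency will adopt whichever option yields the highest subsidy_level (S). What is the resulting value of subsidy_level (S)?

Policy A (R := 80, A + 13):
  R = 80
  S = 189 − 3·80 = -51
Policy B (R := 114):
  R = 114
  S = 189 − 3·114 = -153
Policy C (R + 35):
  R = 132 + 35 = 167
  S = 189 − 3·167 = -312
Comparing — Policy A: S=-51, Policy B: S=-153, Policy C: S=-312. Highest is -51 (Policy A).

-51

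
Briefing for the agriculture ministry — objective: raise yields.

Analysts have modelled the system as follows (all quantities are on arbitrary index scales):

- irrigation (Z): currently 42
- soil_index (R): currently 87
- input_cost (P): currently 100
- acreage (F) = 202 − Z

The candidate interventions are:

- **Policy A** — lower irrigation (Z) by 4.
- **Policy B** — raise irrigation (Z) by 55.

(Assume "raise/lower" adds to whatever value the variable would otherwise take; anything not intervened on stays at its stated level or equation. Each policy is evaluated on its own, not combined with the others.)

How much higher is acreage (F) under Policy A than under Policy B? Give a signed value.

59

Policy A (Z − 4):
  Z = 42 − 4 = 38
  F = 202 − 38 = 164
Policy B (Z + 55):
  Z = 42 + 55 = 97
  F = 202 − 97 = 105
F: 164 − 105 = 59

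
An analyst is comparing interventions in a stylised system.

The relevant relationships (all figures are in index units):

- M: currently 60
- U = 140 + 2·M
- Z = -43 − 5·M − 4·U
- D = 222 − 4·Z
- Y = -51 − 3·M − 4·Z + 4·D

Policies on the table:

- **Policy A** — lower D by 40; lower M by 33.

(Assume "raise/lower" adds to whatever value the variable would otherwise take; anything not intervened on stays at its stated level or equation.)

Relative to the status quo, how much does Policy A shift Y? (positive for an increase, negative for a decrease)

Baseline:
  M = 60
  U = 140 + 2·60 = 260
  Z = -43 − 5·60 − 4·260 = -1383
  D = 222 − 4·(-1383) = 5754
  Y = -51 − 3·60 − 4·(-1383) + 4·5754 = 28317
Policy A (D − 40, M − 33):
  M = 60 − 33 = 27
  U = 140 + 2·27 = 194
  Z = -43 − 5·27 − 4·194 = -954
  D = 222 − 4·(-954) (−40 from intervention) = 3998
  Y = -51 − 3·27 − 4·(-954) + 4·3998 = 19676
Change in Y: 19676 − 28317 = -8641

-8641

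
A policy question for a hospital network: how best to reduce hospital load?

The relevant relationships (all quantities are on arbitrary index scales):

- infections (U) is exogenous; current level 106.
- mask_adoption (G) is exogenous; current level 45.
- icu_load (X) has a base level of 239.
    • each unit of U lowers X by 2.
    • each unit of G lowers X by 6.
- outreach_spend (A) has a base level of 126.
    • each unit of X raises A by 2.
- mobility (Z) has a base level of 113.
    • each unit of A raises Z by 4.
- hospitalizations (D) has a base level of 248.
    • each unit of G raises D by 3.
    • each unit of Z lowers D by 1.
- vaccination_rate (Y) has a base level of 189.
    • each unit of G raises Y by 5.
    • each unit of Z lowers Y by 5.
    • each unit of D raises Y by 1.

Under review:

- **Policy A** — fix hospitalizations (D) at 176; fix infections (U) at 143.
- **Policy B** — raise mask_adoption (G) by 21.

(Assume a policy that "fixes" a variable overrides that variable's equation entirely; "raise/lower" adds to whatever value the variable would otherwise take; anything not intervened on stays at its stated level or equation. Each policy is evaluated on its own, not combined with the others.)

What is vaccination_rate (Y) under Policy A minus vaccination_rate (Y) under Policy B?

-4790

Policy A (D := 176, U := 143):
  U = 143
  G = 45
  X = 239 − 2·143 − 6·45 = -317
  A = 126 + 2·(-317) = -508
  Z = 113 + 4·(-508) = -1919
  D = 176
  Y = 189 + 5·45 − 5·(-1919) + 176 = 10185
Policy B (G + 21):
  U = 106
  G = 45 + 21 = 66
  X = 239 − 2·106 − 6·66 = -369
  A = 126 + 2·(-369) = -612
  Z = 113 + 4·(-612) = -2335
  D = 248 + 3·66 − (-2335) = 2781
  Y = 189 + 5·66 − 5·(-2335) + 2781 = 14975
Y: 10185 − 14975 = -4790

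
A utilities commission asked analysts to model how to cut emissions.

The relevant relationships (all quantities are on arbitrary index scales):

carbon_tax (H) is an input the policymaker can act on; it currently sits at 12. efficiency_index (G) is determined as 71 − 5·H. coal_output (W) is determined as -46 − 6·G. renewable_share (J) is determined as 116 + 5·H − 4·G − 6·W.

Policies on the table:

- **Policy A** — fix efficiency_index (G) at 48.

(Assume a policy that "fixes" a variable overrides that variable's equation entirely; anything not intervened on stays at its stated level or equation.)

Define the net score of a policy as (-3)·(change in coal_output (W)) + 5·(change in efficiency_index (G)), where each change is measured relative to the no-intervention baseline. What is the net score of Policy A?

Baseline:
  H = 12
  G = 71 − 5·12 = 11
  W = -46 − 6·11 = -112
Policy A (G := 48):
  H = 12
  G = 48
  W = -46 − 6·48 = -334
ΔW = -334 − (-112) = -222; ΔG = 48 − 11 = 37
Score = (-3)·(-222) + 5·37 = 851

851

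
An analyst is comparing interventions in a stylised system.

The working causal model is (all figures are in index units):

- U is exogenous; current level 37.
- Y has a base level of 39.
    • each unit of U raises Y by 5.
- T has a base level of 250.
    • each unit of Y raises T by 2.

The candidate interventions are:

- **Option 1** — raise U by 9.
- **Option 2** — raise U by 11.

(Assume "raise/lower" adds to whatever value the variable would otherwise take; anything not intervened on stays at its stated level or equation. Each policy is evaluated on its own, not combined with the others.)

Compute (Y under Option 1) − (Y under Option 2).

Option 1 (U + 9):
  U = 37 + 9 = 46
  Y = 39 + 5·46 = 269
Option 2 (U + 11):
  U = 37 + 11 = 48
  Y = 39 + 5·48 = 279
Y: 269 − 279 = -10

-10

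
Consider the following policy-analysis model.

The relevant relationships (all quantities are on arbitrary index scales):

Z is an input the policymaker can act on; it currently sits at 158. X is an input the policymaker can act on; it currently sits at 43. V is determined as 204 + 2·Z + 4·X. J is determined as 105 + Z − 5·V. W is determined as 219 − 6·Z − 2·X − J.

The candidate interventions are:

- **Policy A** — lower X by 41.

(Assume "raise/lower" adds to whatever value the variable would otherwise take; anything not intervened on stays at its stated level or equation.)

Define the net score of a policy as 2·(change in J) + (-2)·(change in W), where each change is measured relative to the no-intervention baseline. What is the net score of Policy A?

3116

Baseline:
  Z = 158
  X = 43
  V = 204 + 2·158 + 4·43 = 692
  J = 105 + 158 − 5·692 = -3197
  W = 219 − 6·158 − 2·43 − (-3197) = 2382
Policy A (X − 41):
  Z = 158
  X = 43 − 41 = 2
  V = 204 + 2·158 + 4·2 = 528
  J = 105 + 158 − 5·528 = -2377
  W = 219 − 6·158 − 2·2 − (-2377) = 1644
ΔJ = -2377 − (-3197) = 820; ΔW = 1644 − 2382 = -738
Score = 2·820 + (-2)·(-738) = 3116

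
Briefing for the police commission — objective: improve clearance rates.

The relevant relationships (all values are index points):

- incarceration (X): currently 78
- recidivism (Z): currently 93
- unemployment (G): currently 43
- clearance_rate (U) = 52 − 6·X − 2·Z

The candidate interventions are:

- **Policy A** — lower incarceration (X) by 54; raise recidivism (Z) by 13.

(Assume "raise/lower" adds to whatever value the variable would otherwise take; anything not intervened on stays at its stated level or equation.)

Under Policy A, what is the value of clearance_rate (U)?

Policy A (X − 54, Z + 13):
  X = 78 − 54 = 24
  Z = 93 + 13 = 106
  U = 52 − 6·24 − 2·106 = -304

-304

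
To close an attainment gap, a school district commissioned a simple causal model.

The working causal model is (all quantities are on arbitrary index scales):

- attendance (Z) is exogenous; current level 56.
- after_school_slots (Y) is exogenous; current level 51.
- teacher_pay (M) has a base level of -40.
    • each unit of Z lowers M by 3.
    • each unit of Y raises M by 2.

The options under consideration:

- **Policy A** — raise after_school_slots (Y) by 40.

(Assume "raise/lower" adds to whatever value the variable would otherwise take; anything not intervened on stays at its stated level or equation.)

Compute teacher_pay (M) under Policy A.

Policy A (Y + 40):
  Z = 56
  Y = 51 + 40 = 91
  M = -40 − 3·56 + 2·91 = -26

-26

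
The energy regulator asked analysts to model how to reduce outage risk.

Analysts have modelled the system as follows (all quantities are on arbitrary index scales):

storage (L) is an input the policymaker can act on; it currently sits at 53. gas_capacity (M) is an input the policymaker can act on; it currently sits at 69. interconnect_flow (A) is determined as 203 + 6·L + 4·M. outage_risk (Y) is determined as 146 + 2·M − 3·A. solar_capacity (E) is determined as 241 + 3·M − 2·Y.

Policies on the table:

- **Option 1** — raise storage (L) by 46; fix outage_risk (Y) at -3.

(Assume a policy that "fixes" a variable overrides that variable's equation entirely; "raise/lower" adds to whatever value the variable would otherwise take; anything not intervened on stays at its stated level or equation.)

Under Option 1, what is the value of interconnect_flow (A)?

1073

Option 1 (L + 46, Y := -3):
  L = 53 + 46 = 99
  M = 69
  A = 203 + 6·99 + 4·69 = 1073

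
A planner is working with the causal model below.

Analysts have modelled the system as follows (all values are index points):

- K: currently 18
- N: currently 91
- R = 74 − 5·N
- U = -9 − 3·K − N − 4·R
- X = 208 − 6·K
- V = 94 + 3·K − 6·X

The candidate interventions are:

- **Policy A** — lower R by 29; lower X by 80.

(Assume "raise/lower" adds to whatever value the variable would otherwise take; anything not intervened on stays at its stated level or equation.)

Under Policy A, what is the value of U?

1486

Policy A (R − 29, X − 80):
  K = 18
  N = 91
  R = 74 − 5·91 (−29 from intervention) = -410
  U = -9 − 3·18 − 91 − 4·(-410) = 1486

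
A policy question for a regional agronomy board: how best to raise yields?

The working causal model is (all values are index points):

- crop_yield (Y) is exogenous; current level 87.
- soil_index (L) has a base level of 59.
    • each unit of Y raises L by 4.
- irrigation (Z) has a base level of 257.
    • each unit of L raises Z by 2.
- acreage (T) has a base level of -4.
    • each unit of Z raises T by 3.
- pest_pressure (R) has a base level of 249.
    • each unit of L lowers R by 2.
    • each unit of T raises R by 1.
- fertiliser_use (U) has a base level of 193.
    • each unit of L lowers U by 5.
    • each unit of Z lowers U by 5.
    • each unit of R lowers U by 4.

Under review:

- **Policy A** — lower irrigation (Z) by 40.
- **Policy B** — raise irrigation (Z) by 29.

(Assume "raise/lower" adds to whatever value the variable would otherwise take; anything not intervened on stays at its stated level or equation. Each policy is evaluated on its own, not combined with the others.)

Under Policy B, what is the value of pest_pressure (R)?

Policy B (Z + 29):
  Y = 87
  L = 59 + 4·87 = 407
  Z = 257 + 2·407 (+29 from intervention) = 1100
  T = -4 + 3·1100 = 3296
  R = 249 − 2·407 + 3296 = 2731

2731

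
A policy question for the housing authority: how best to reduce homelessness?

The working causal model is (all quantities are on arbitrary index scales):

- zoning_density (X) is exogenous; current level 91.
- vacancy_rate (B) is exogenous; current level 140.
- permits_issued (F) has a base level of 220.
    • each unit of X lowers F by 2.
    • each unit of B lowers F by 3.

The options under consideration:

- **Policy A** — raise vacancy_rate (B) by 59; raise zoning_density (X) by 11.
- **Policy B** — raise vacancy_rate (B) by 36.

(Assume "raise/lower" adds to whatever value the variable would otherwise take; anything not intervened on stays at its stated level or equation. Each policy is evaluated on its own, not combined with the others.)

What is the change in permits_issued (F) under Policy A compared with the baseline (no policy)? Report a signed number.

Baseline:
  X = 91
  B = 140
  F = 220 − 2·91 − 3·140 = -382
Policy A (B + 59, X + 11):
  X = 91 + 11 = 102
  B = 140 + 59 = 199
  F = 220 − 2·102 − 3·199 = -581
Change in F: -581 − (-382) = -199

-199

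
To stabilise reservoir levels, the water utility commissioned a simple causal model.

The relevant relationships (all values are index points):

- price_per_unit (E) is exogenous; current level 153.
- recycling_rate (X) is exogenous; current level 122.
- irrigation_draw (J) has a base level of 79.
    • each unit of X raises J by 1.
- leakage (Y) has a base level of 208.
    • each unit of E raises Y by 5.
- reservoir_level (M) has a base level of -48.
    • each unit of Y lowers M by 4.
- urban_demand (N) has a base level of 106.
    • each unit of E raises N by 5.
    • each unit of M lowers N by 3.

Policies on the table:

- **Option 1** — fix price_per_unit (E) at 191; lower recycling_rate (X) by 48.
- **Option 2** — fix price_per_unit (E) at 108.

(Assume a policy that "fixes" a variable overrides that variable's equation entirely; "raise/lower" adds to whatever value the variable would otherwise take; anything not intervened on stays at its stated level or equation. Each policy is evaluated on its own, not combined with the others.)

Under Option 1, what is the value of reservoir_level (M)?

-4700

Option 1 (E := 191, X − 48):
  E = 191
  Y = 208 + 5·191 = 1163
  M = -48 − 4·1163 = -4700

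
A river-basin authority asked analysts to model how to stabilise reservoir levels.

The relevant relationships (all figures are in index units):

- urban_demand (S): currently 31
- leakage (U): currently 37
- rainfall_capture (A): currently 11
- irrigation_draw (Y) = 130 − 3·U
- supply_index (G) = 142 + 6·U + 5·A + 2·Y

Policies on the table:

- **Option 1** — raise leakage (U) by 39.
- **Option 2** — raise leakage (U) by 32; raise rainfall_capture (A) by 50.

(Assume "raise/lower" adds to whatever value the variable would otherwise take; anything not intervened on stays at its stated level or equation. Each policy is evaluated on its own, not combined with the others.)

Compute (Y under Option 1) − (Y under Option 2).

-21

Option 1 (U + 39):
  U = 37 + 39 = 76
  Y = 130 − 3·76 = -98
Option 2 (U + 32, A + 50):
  U = 37 + 32 = 69
  Y = 130 − 3·69 = -77
Y: -98 − (-77) = -21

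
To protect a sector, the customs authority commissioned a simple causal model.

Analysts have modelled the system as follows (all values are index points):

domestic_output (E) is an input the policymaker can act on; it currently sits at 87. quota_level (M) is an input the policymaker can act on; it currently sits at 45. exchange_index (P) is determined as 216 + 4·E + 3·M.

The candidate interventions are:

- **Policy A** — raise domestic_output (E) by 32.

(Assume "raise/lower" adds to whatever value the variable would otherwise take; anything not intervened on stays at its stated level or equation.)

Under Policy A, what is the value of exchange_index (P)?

Policy A (E + 32):
  E = 87 + 32 = 119
  M = 45
  P = 216 + 4·119 + 3·45 = 827

827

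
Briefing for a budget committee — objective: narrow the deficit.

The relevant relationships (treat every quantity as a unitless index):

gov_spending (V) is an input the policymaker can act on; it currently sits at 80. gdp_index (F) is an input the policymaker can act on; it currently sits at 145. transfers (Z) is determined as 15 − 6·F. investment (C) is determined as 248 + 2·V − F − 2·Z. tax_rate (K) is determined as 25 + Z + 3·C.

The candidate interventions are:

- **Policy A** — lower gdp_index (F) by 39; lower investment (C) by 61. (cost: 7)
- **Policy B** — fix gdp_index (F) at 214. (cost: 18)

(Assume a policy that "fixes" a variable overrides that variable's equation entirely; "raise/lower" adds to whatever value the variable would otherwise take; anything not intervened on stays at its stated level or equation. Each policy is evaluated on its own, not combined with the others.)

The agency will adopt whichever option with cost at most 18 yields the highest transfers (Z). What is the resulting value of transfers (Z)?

-621

Policy A (F − 39, C − 61):
  F = 145 − 39 = 106
  Z = 15 − 6·106 = -621
Policy B (F := 214):
  F = 214
  Z = 15 − 6·214 = -1269
Comparing — Policy A: Z=-621, Policy B: Z=-1269. Highest is -621 (Policy A).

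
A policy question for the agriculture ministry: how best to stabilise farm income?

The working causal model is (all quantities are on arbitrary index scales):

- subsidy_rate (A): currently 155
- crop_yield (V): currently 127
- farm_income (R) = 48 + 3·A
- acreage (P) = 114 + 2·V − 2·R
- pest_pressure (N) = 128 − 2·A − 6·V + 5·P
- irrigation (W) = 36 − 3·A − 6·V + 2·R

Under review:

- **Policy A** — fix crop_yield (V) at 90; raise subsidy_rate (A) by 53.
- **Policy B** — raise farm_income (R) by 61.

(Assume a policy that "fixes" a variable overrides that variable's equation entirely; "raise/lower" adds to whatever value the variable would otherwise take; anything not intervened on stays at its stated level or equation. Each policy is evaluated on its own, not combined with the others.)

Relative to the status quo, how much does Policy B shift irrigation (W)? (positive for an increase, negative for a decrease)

122

Baseline:
  A = 155
  V = 127
  R = 48 + 3·155 = 513
  W = 36 − 3·155 − 6·127 + 2·513 = -165
Policy B (R + 61):
  A = 155
  V = 127
  R = 48 + 3·155 (+61 from intervention) = 574
  W = 36 − 3·155 − 6·127 + 2·574 = -43
Change in W: -43 − (-165) = 122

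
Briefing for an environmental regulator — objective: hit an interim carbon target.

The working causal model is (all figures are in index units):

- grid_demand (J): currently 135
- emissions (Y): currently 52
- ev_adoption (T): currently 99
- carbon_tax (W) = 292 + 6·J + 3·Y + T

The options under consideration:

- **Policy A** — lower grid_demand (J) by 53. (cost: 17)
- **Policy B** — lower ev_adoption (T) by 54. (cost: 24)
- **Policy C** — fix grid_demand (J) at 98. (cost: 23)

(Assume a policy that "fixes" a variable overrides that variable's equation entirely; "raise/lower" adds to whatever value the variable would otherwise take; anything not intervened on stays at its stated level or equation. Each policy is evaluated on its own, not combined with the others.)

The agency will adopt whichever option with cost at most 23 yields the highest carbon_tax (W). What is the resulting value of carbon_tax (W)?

Policy A (J − 53):
  J = 135 − 53 = 82
  Y = 52
  T = 99
  W = 292 + 6·82 + 3·52 + 99 = 1039
Policy C (J := 98):
  J = 98
  Y = 52
  T = 99
  W = 292 + 6·98 + 3·52 + 99 = 1135
Comparing — Policy A: W=1039, Policy C: W=1135. Highest is 1135 (Policy C).

1135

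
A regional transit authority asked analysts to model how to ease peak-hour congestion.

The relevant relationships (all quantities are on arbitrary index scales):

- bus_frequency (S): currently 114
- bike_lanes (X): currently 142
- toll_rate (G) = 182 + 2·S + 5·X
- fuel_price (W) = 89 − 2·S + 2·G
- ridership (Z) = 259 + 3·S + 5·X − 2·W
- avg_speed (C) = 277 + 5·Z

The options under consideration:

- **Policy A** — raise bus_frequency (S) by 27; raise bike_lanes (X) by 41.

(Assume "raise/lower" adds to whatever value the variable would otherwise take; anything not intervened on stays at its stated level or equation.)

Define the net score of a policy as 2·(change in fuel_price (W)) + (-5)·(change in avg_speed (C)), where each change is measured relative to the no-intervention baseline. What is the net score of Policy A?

Baseline:
  S = 114
  X = 142
  G = 182 + 2·114 + 5·142 = 1120
  W = 89 − 2·114 + 2·1120 = 2101
  Z = 259 + 3·114 + 5·142 − 2·2101 = -2891
  C = 277 + 5·(-2891) = -14178
Policy A (S + 27, X + 41):
  S = 114 + 27 = 141
  X = 142 + 41 = 183
  G = 182 + 2·141 + 5·183 = 1379
  W = 89 − 2·141 + 2·1379 = 2565
  Z = 259 + 3·141 + 5·183 − 2·2565 = -3533
  C = 277 + 5·(-3533) = -17388
ΔW = 2565 − 2101 = 464; ΔC = -17388 − (-14178) = -3210
Score = 2·464 + (-5)·(-3210) = 16978

16978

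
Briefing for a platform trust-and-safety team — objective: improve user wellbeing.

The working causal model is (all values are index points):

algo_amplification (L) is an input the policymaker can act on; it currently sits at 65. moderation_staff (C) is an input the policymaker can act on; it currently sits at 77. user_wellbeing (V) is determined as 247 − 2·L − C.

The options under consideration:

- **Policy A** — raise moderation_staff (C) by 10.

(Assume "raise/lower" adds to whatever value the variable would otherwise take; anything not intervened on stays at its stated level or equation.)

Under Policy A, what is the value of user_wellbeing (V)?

30

Policy A (C + 10):
  L = 65
  C = 77 + 10 = 87
  V = 247 − 2·65 − 87 = 30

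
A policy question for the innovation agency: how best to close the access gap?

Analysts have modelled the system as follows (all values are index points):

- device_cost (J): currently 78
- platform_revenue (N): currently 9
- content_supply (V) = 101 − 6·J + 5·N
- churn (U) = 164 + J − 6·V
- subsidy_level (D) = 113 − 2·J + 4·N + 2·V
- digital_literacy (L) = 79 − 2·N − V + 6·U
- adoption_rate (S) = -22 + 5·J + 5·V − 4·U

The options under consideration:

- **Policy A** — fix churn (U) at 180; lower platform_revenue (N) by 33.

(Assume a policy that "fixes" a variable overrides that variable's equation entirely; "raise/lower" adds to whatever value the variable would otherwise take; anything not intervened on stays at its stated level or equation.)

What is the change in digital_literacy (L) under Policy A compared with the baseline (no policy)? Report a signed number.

Baseline:
  J = 78
  N = 9
  V = 101 − 6·78 + 5·9 = -322
  U = 164 + 78 − 6·(-322) = 2174
  L = 79 − 2·9 − (-322) + 6·2174 = 13427
Policy A (U := 180, N − 33):
  J = 78
  N = 9 − 33 = -24
  V = 101 − 6·78 + 5·(-24) = -487
  U = 180
  L = 79 − 2·(-24) − (-487) + 6·180 = 1694
Change in L: 1694 − 13427 = -11733

-11733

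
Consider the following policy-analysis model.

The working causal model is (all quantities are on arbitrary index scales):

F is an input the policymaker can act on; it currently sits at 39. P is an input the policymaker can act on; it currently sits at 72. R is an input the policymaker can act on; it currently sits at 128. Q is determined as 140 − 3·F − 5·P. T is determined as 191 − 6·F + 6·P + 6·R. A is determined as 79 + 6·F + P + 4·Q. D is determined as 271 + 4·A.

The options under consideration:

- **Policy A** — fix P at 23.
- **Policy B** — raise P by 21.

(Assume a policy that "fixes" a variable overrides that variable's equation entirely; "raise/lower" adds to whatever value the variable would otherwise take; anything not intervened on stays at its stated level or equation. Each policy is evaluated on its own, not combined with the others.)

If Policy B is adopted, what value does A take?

Policy B (P + 21):
  F = 39
  P = 72 + 21 = 93
  Q = 140 − 3·39 − 5·93 = -442
  A = 79 + 6·39 + 93 + 4·(-442) = -1362

-1362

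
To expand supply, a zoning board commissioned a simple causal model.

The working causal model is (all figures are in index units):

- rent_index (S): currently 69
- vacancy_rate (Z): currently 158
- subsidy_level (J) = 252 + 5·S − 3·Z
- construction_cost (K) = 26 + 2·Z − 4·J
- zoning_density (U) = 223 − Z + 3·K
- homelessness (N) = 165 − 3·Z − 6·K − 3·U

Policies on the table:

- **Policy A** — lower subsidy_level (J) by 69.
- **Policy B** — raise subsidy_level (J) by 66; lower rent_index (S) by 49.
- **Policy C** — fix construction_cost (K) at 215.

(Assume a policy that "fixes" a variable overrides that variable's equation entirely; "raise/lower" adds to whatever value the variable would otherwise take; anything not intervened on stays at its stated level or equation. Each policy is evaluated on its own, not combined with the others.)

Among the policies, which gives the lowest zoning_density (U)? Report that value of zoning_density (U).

Policy A (J − 69):
  S = 69
  Z = 158
  J = 252 + 5·69 − 3·158 (−69 from intervention) = 54
  K = 26 + 2·158 − 4·54 = 126
  U = 223 − 158 + 3·126 = 443
Policy B (J + 66, S − 49):
  S = 69 − 49 = 20
  Z = 158
  J = 252 + 5·20 − 3·158 (+66 from intervention) = -56
  K = 26 + 2·158 − 4·(-56) = 566
  U = 223 − 158 + 3·566 = 1763
Policy C (K := 215):
  S = 69
  Z = 158
  J = 252 + 5·69 − 3·158 = 123
  K = 215
  U = 223 − 158 + 3·215 = 710
Comparing — Policy A: U=443, Policy B: U=1763, Policy C: U=710. Lowest is 443 (Policy A).

443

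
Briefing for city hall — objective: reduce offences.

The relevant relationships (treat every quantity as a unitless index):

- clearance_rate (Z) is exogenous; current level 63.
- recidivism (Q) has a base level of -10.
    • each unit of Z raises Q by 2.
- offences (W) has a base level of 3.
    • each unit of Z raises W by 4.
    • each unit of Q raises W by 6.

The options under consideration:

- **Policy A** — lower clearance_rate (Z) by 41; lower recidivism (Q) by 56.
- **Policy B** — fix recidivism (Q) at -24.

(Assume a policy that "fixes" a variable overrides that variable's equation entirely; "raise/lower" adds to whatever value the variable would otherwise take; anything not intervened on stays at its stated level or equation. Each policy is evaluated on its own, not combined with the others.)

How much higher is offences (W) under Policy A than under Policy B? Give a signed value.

Policy A (Z − 41, Q − 56):
  Z = 63 − 41 = 22
  Q = -10 + 2·22 (−56 from intervention) = -22
  W = 3 + 4·22 + 6·(-22) = -41
Policy B (Q := -24):
  Z = 63
  Q = -24
  W = 3 + 4·63 + 6·(-24) = 111
W: -41 − 111 = -152

-152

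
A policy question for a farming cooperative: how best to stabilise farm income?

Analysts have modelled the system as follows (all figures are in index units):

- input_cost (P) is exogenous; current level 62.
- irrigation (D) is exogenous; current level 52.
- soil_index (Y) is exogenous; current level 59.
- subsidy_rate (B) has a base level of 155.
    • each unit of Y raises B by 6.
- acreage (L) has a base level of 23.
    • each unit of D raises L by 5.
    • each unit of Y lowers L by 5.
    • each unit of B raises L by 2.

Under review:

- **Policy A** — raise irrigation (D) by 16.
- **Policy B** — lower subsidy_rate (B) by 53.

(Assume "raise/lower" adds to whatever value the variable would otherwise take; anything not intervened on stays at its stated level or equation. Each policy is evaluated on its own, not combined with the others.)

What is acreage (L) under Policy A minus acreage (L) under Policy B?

Policy A (D + 16):
  D = 52 + 16 = 68
  Y = 59
  B = 155 + 6·59 = 509
  L = 23 + 5·68 − 5·59 + 2·509 = 1086
Policy B (B − 53):
  D = 52
  Y = 59
  B = 155 + 6·59 (−53 from intervention) = 456
  L = 23 + 5·52 − 5·59 + 2·456 = 900
L: 1086 − 900 = 186

186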